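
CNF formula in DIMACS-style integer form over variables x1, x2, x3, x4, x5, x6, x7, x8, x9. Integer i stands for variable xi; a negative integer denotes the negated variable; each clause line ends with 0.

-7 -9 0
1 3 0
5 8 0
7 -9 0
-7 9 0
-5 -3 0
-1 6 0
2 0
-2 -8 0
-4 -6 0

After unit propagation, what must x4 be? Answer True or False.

False

(x2) stands alone — x2 = True.
From (!x8 || !x2) and x2 = True: x8 = False.
From (x5 || x8) and x8 = False: x5 = True.
(!x5 || !x3) with x5 = True leaves only !x3, so x3 = False.
(x1 || x3): since x3 = False, the clause reduces to (x1). x1 = True.
In (!x1 || x6), !x1 is now false; x6 must hold, so x6 = True.
(!x6 || !x4): since x6 = True, the clause reduces to (!x4). x4 = False.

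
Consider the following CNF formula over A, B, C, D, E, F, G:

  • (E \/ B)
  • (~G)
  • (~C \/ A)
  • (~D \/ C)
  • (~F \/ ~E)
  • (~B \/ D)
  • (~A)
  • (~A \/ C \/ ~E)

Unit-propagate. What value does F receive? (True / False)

False

(~G) stands alone — G = False.
(~A) is a unit clause: A = False.
(~C \/ A): since A = False, the clause reduces to (~C). C = False.
(C \/ ~D): since C = False, the clause reduces to (~D). D = False.
In (D \/ ~B), D is now false; ~B must hold, so B = False.
From (B \/ E) and B = False: E = True.
(~E \/ ~F) with E = True leaves only ~F, so F = False.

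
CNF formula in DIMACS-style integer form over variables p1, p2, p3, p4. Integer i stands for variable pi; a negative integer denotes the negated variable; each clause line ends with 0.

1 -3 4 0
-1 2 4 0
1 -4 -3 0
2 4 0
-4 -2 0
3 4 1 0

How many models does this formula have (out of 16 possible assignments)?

5

The models are:
  p1=F p2=F p3=F p4=T
  p1=T p2=F p3=F p4=T
  p1=T p2=F p3=T p4=T
  p1=T p2=T p3=F p4=F
  p1=T p2=T p3=T p4=F
That's 5 in total.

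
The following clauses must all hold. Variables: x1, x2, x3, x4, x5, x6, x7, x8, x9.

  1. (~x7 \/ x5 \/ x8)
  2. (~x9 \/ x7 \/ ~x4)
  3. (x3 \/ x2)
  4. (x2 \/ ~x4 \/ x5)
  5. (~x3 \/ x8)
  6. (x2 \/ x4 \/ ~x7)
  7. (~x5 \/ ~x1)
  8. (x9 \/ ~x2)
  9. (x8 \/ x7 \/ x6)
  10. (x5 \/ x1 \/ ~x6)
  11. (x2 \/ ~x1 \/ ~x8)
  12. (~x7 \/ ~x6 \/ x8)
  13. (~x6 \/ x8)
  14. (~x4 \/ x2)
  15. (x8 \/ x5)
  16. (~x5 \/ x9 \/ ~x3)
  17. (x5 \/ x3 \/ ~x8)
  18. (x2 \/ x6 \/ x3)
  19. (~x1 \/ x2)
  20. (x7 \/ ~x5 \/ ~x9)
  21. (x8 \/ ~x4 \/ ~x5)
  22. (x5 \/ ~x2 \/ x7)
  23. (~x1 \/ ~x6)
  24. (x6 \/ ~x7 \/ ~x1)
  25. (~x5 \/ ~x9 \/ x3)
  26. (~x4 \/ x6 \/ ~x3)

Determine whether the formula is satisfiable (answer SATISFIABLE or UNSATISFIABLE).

Set x1 = False and propagate.
Set x2 = True and propagate.
  then x9 is forced to True.
The remaining clauses are satisfied by x3 = True, x4 = False, x5 = True, x6 = True, x7 = True, x8 = True.
Every clause has at least one true literal under this assignment.
So x1=False  x2=True  x3=True  x4=False  x5=True  x6=True  x7=True  x8=True  x9=True is a satisfying assignment.

SATISFIABLE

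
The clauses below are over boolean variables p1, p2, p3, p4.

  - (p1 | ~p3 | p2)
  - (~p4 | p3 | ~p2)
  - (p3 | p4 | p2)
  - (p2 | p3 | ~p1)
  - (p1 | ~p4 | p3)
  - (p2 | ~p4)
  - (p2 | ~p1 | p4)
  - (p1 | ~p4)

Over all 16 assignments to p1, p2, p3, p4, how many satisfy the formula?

The models are:
  p1=0 p2=1 p3=0 p4=0
  p1=0 p2=1 p3=1 p4=0
  p1=1 p2=1 p3=0 p4=0
  p1=1 p2=1 p3=1 p4=0
  p1=1 p2=1 p3=1 p4=1
That's 5 in total.

5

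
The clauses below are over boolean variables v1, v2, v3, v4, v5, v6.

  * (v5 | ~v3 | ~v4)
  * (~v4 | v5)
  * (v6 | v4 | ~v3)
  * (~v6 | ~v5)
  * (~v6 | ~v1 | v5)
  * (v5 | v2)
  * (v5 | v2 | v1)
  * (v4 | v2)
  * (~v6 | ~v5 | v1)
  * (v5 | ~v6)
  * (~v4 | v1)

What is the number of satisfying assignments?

8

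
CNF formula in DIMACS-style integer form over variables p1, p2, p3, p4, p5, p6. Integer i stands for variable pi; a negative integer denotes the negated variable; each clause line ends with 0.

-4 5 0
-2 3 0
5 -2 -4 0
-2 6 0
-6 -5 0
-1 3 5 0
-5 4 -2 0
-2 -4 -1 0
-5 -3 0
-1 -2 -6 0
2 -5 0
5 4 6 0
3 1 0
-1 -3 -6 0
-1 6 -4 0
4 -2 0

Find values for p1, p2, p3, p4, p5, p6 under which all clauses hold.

p1 = F, p2 = F, p3 = T, p4 = F, p5 = F, p6 = T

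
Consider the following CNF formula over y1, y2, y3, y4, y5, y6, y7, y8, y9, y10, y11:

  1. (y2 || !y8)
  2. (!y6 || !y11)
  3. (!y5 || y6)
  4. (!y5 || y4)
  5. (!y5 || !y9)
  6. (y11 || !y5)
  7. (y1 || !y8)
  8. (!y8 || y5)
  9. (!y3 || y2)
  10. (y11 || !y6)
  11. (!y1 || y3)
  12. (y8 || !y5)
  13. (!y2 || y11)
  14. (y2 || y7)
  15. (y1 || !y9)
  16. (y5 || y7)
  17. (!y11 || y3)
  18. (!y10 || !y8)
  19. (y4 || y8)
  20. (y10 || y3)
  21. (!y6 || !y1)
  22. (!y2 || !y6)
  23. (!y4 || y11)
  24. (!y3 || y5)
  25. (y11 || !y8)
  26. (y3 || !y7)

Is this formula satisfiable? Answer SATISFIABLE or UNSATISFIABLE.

y5 = True:
  propagation gives y6=True, y11=False; an empty clause results — contradiction.
y5 = False:
  propagation gives y8=False, y7=True, y4=True, y11=True; an empty clause results — contradiction.
Every branch closes, so no satisfying assignment exists.

UNSATISFIABLE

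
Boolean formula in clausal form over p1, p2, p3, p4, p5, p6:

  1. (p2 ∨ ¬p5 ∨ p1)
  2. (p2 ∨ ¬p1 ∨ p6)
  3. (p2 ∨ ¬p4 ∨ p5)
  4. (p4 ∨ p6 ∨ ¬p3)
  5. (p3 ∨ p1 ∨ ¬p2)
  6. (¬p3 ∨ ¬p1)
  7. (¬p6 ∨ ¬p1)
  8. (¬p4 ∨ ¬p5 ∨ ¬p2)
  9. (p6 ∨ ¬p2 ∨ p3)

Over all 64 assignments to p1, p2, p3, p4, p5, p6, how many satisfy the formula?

Case analysis on p2 and p1:
  p2=1, p1=1: a clause becomes empty — 0.
  p2=1, p1=0: remaining (p3,p4,p5,p6) ∈ {(1,0,0,1); (1,0,1,1); (1,1,0,0); (1,1,0,1)} — 4.
  p2=0, p1=1: a clause becomes empty — 0.
  p2=0, p1=0: remaining (p3,p4,p5,p6) ∈ {(0,0,0,0); (0,0,0,1); (1,0,0,1)} — 3.
Total: 0 + 4 + 0 + 3 = 7.

7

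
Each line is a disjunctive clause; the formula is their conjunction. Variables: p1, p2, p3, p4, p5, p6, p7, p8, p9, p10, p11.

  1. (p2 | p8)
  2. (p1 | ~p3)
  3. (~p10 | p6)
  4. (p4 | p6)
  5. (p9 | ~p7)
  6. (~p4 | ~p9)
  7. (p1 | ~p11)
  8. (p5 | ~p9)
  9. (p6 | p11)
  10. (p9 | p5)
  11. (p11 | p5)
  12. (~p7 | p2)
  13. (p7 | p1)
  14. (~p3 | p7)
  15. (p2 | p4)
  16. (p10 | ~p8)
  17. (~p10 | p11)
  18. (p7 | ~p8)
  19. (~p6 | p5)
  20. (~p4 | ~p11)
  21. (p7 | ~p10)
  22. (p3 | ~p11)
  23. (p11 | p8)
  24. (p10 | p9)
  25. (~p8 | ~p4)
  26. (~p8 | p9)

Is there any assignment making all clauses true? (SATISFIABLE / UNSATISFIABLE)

SATISFIABLE

p1 occurs only positively in the remaining clauses — set p1 = True.
Pure literal: p2 appears only positively; assign p2 = True.
Branch on p3: take p3 = True.
  then p7 is forced to True.
  then p9 is forced to True.
  then p4 is forced to False.
  then p6 is forced to True.
  then p5 is forced to True.
Branch on p8: take p8 = True.
  then p10 is forced to True.
  then p11 is forced to True.
So p1 = True, p2 = True, p3 = True, p4 = False, p5 = True, p6 = True, p7 = True, p8 = True, p9 = True, p10 = True, p11 = True is a satisfying assignment.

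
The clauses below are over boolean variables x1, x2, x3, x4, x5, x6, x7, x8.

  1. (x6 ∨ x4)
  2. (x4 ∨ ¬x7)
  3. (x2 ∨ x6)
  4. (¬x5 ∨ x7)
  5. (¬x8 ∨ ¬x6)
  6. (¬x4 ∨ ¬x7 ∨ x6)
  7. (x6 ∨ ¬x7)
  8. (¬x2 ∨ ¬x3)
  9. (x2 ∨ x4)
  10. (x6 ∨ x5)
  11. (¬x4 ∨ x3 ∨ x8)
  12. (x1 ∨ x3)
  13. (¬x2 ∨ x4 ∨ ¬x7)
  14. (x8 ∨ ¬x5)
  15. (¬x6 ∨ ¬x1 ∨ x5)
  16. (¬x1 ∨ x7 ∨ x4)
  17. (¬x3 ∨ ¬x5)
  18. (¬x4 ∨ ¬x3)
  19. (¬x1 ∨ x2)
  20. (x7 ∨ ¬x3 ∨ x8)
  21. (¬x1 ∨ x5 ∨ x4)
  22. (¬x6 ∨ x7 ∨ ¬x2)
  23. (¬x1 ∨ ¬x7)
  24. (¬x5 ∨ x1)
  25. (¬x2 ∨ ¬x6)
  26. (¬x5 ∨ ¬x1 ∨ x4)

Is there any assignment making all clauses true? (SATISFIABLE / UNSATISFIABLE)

UNSATISFIABLE

x4 = True:
  propagation gives x3=False, x8=True, x6=False, x2=True; an empty clause results — contradiction.
x4 = False:
  propagation gives x6=True, x7=False, x5=False, x8=False; an empty clause results — contradiction.
Every branch closes, so no satisfying assignment exists.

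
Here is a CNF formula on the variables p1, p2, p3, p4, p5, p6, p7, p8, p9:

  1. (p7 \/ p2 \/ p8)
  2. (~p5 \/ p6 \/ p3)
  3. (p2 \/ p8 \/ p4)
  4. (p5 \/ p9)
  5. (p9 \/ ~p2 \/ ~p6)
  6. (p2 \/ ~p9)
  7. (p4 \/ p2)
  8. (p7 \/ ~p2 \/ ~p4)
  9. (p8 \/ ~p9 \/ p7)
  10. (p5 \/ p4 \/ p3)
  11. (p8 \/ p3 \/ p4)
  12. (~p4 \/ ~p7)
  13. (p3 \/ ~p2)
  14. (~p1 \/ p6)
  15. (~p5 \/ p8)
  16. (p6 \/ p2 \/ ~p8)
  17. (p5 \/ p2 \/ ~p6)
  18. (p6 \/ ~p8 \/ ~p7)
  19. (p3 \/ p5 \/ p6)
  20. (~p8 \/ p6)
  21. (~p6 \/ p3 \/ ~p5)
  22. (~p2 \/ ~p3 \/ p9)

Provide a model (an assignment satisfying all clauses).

p1 = F, p2 = F, p3 = T, p4 = T, p5 = T, p6 = T, p7 = F, p8 = T, p9 = F

Check each clause:
  1. (p2 \/ p8 \/ p7) — p8 is true.
  2. (p3 \/ p6 \/ ~p5) — p3 is true.
  3. (p4 \/ p2 \/ p8) — p8 is true.
  4. (p5 \/ p9) — p5 is true.
  5. (p9 \/ ~p2 \/ ~p6) — ~p2 is true.
  6. (p2 \/ ~p9) — ~p9 is true.
  7. (p4 \/ p2) — p4 is true.
  8. (~p4 \/ p7 \/ ~p2) — ~p2 is true.
  9. (p7 \/ p8 \/ ~p9) — p8 is true.
  10. (p3 \/ p5 \/ p4) — p3 is true.
  11. (p4 \/ p8 \/ p3) — p8 is true.
  12. (~p7 \/ ~p4) — ~p7 is true.
  13. (~p2 \/ p3) — p3 is true.
  14. (~p1 \/ p6) — ~p1 is true.
  15. (~p5 \/ p8) — p8 is true.
  16. (p6 \/ p2 \/ ~p8) — p6 is true.
  17. (p2 \/ p5 \/ ~p6) — p5 is true.
  18. (p6 \/ ~p7 \/ ~p8) — ~p7 is true.
  19. (p6 \/ p5 \/ p3) — p3 is true.
  20. (p6 \/ ~p8) — p6 is true.
  21. (~p5 \/ p3 \/ ~p6) — p3 is true.
  22. (p9 \/ ~p3 \/ ~p2) — ~p2 is true.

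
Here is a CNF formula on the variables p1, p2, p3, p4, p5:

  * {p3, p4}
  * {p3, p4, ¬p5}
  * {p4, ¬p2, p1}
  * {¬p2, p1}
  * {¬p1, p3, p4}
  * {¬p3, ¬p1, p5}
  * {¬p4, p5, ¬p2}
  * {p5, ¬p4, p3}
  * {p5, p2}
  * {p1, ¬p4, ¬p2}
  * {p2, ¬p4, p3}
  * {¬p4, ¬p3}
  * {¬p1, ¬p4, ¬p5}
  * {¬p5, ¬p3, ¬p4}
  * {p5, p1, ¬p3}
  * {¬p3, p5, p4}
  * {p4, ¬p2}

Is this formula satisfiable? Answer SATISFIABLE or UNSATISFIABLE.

SATISFIABLE

Set p1 = False and propagate.
  then p2 is forced to False.
  then p5 is forced to True.
Set p3 = True and propagate.
  then p4 is forced to False.
So p1=F, p2=F, p3=T, p4=F, p5=T is a satisfying assignment.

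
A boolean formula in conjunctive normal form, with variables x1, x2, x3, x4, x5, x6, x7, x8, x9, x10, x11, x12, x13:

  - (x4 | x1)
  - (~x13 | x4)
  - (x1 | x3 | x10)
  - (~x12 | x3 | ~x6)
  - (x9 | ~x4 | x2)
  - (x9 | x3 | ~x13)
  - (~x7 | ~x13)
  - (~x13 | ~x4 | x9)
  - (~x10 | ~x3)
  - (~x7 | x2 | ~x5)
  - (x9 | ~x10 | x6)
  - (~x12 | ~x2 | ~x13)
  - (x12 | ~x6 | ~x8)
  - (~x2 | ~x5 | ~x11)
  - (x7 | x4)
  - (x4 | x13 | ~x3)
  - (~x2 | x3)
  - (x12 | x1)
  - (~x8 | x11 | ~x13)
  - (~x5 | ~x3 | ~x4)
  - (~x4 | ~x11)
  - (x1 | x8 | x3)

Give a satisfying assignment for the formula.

x1 occurs only positively in the remaining clauses — set x1 = True.
Pure literal: x9 appears only positively; assign x9 = True.
Branch on x2: take x2 = False.
Try x3 = False.
Branch on x4: take x4 = True.
  then x11 is forced to False.
The remaining clauses are satisfied by x5 = True, x6 = False, x7 = False, x8 = True, x10 = False, x12 = True, x13 = False.
Check each clause:
  1. (x1 | x4) — x1 is true.
  2. (~x13 | x4) — ~x13 is true.
  3. (x10 | x1 | x3) — x1 is true.
  4. (~x12 | x3 | ~x6) — ~x6 is true.
  5. (~x4 | x2 | x9) — x9 is true.
  6. (x3 | x9 | ~x13) — x9 is true.
  7. (~x13 | ~x7) — ~x7 is true.
  8. (~x13 | x9 | ~x4) — x9 is true.
  9. (~x10 | ~x3) — ~x3 is true.
  10. (x2 | ~x7 | ~x5) — ~x7 is true.
  11. (x6 | ~x10 | x9) — x9 is true.
  12. (~x2 | ~x12 | ~x13) — ~x13 is true.
  13. (~x8 | x12 | ~x6) — ~x6 is true.
  14. (~x2 | ~x5 | ~x11) — ~x11 is true.
  15. (x4 | x7) — x4 is true.
  16. (~x3 | x4 | x13) — ~x3 is true.
  17. (~x2 | x3) — ~x2 is true.
  18. (x1 | x12) — x1 is true.
  19. (x11 | ~x13 | ~x8) — ~x13 is true.
  20. (~x4 | ~x3 | ~x5) — ~x3 is true.
  21. (~x4 | ~x11) — ~x11 is true.
  22. (x3 | x1 | x8) — x8 is true.

x1 = T, x2 = F, x3 = F, x4 = T, x5 = T, x6 = F, x7 = F, x8 = T, x9 = T, x10 = F, x11 = F, x12 = T, x13 = F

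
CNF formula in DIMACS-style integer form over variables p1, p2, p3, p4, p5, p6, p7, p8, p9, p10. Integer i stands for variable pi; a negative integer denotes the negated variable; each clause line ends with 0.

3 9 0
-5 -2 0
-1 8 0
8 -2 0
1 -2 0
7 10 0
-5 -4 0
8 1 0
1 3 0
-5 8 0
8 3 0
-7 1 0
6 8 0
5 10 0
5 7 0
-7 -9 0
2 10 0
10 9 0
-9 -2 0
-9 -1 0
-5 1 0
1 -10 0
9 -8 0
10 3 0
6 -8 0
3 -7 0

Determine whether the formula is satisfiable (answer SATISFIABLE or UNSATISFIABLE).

UNSATISFIABLE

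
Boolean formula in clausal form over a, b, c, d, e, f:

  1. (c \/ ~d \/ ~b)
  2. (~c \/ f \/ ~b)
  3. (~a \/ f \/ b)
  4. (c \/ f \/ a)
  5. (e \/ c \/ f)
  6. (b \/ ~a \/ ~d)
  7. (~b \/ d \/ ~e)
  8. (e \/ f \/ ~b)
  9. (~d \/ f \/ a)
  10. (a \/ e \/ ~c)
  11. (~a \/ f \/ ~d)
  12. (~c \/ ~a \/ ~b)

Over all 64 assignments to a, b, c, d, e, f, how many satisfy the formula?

Case analysis on a and b:
  a=1, b=1: remaining (c,d,e,f) ∈ {(0,0,0,1)} — 1.
  a=1, b=0: remaining (c,d,e,f) ∈ {(0,0,0,1); (0,0,1,1); (1,0,0,1); (1,0,1,1)} — 4.
  a=0, b=1: remaining (c,d,e,f) ∈ {(0,0,0,1); (1,1,1,1)} — 2.
  a=0, b=0: 7 of the 16 assignments to (c,d,e,f) work.
Total: 1 + 4 + 2 + 7 = 14.

14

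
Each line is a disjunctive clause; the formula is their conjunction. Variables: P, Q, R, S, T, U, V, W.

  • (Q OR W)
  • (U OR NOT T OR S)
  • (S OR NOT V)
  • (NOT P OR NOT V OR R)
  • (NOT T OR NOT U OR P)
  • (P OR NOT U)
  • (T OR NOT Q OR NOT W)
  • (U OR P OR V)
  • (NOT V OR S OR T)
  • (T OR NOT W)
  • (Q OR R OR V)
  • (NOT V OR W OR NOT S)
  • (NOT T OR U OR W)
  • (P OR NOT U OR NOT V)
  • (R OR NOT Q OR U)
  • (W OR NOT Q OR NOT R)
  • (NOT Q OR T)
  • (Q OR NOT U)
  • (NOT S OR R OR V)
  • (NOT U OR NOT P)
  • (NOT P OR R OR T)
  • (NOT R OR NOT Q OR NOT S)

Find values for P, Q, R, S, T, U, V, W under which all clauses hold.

P=False, Q=False, R=False, S=True, T=True, U=False, V=True, W=True

Check each clause:
  1. (W OR Q) — W is true.
  2. (S OR U OR NOT T) — S is true.
  3. (NOT V OR S) — S is true.
  4. (NOT P OR NOT V OR R) — NOT P is true.
  5. (NOT T OR P OR NOT U) — NOT U is true.
  6. (P OR NOT U) — NOT U is true.
  7. (NOT Q OR T OR NOT W) — T is true.
  8. (U OR V OR P) — V is true.
  9. (S OR NOT V OR T) — S is true.
  10. (NOT W OR T) — T is true.
  11. (R OR Q OR V) — V is true.
  12. (NOT V OR W OR NOT S) — W is true.
  13. (NOT T OR U OR W) — W is true.
  14. (NOT U OR NOT V OR P) — NOT U is true.
  15. (U OR R OR NOT Q) — NOT Q is true.
  16. (W OR NOT R OR NOT Q) — W is true.
  17. (T OR NOT Q) — T is true.
  18. (NOT U OR Q) — NOT U is true.
  19. (V OR R OR NOT S) — V is true.
  20. (NOT U OR NOT P) — NOT U is true.
  21. (R OR T OR NOT P) — T is true.
  22. (NOT Q OR NOT S OR NOT R) — NOT R is true.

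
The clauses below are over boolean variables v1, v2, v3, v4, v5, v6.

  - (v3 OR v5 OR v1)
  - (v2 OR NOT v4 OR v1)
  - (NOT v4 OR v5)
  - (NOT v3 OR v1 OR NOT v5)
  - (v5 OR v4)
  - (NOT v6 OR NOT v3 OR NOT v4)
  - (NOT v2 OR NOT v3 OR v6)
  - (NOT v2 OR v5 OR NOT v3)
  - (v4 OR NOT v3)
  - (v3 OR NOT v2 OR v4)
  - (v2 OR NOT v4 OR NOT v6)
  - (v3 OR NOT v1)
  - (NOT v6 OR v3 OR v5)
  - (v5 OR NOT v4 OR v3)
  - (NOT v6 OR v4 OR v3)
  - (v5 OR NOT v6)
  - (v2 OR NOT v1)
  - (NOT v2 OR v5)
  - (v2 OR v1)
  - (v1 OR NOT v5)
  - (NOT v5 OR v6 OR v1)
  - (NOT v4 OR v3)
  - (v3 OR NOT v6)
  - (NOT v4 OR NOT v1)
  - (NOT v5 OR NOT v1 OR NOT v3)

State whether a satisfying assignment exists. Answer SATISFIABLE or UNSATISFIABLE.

UNSATISFIABLE

v3 = True:
  propagation gives v4=True, v5=True, v1=True; an empty clause results — contradiction.
v3 = False:
  propagation gives v1=False, v5=True; an empty clause results — contradiction.
Every branch closes, so no satisfying assignment exists.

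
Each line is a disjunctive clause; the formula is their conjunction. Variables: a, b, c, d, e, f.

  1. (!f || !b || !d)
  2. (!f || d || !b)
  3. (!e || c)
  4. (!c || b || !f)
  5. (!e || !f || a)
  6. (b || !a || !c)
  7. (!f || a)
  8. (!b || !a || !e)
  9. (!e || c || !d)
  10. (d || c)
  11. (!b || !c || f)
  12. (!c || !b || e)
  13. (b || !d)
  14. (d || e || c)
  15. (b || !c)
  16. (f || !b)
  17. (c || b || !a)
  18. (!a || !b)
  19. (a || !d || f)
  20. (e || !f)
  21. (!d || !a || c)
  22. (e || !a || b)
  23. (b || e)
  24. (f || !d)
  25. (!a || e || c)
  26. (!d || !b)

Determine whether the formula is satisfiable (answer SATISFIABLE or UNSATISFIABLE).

b = True:
  propagation gives f=True, d=False; an empty clause results — contradiction.
b = False:
  propagation gives d=False, c=True; an empty clause results — contradiction.
Every branch closes, so no satisfying assignment exists.

UNSATISFIABLE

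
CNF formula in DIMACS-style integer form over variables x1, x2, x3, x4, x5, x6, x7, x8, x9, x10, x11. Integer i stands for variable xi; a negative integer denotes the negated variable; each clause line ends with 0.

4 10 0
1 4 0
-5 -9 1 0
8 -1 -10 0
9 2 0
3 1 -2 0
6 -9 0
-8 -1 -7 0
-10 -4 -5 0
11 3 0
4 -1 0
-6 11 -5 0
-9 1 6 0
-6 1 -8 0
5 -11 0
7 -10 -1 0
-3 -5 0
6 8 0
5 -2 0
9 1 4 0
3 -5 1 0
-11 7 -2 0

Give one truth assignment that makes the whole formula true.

x1=1, x2=0, x3=1, x4=1, x5=0, x6=1, x7=0, x8=1, x9=1, x10=0, x11=0

Set x1 = True and propagate.
  then x4 is forced to True.
For the remaining variables, x2 = False, x3 = True, x5 = False, x6 = True, x7 = False, x8 = True, x9 = True, x10 = False, x11 = False works.
Every clause has at least one true literal under this assignment.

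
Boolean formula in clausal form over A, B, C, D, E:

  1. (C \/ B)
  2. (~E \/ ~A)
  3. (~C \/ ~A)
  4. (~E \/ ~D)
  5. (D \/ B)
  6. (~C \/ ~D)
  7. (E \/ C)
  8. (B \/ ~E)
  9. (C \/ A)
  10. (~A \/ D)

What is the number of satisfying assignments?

2

Satisfying assignments:
  A=0 B=1 C=1 D=0 E=0
  A=0 B=1 C=1 D=0 E=1
Count: 2.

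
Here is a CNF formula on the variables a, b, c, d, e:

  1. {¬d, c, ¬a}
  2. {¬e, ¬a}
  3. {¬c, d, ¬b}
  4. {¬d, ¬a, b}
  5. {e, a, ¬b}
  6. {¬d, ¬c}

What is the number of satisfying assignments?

Case analysis on a and d:
  a=1, d=1: a clause becomes empty — 0.
  a=1, d=0: remaining (b,c,e) ∈ {(0,0,0); (0,1,0); (1,0,0)} — 3.
  a=0, d=1: remaining (b,c,e) ∈ {(0,0,0); (0,0,1); (1,0,1)} — 3.
  a=0, d=0: 5 of the 8 assignments to (b,c,e) work.
Total: 0 + 3 + 3 + 5 = 11.

11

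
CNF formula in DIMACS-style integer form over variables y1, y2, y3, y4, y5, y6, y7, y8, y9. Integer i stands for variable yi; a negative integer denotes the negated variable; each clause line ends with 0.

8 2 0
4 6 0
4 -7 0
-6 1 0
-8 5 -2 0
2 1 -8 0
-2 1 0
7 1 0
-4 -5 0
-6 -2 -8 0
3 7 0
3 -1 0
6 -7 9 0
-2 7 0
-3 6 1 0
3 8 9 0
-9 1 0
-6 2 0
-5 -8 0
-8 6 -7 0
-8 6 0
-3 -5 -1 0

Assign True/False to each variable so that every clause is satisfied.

Branch on y1: take y1 = True.
  then y3 is forced to True.
  then y5 is forced to False.
For the remaining variables, y2 = True, y4 = True, y6 = True, y7 = True, y8 = False, y9 = True works.
Check each clause:
  1. {y2, y8} — y2 is true.
  2. {y4, y6} — y4 is true.
  3. {y4, ¬y7} — y4 is true.
  4. {¬y6, y1} — y1 is true.
  5. {¬y8, ¬y2, y5} — ¬y8 is true.
  6. {y2, ¬y8, y1} — ¬y8 is true.
  7. {y1, ¬y2} — y1 is true.
  8. {y1, y7} — y1 is true.
  9. {¬y4, ¬y5} — ¬y5 is true.
  10. {¬y2, ¬y6, ¬y8} — ¬y8 is true.
  11. {y3, y7} — y3 is true.
  12. {¬y1, y3} — y3 is true.
  13. {y6, ¬y7, y9} — y6 is true.
  14. {¬y2, y7} — y7 is true.
  15. {¬y3, y6, y1} — y1 is true.
  16. {y9, y8, y3} — y9 is true.
  17. {¬y9, y1} — y1 is true.
  18. {y2, ¬y6} — y2 is true.
  19. {¬y5, ¬y8} — ¬y8 is true.
  20. {y6, ¬y7, ¬y8} — ¬y8 is true.
  21. {¬y8, y6} — ¬y8 is true.
  22. {¬y5, ¬y3, ¬y1} — ¬y5 is true.

y1 = T, y2 = T, y3 = T, y4 = T, y5 = F, y6 = T, y7 = T, y8 = F, y9 = T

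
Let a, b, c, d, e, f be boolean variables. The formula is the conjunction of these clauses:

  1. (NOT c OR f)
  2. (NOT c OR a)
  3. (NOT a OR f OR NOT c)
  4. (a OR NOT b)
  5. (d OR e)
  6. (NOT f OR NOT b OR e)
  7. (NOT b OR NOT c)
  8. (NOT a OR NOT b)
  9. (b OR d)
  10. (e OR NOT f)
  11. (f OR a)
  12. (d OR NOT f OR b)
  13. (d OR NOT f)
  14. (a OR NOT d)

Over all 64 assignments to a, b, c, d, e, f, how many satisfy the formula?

The models are:
  a=1 b=0 c=0 d=1 e=0 f=0
  a=1 b=0 c=0 d=1 e=1 f=0
  a=1 b=0 c=0 d=1 e=1 f=1
  a=1 b=0 c=1 d=1 e=1 f=1
That's 4 in total.

4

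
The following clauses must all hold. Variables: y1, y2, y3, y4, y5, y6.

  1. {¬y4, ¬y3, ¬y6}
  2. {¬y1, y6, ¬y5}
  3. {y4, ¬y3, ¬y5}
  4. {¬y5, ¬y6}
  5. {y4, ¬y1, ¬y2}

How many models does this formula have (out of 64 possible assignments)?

Split on y4, then y5.
  y4=1, y5=1: remaining (y1,y2,y3,y6) ∈ {(0,0,0,0); (0,0,1,0); (0,1,0,0); (0,1,1,0)} — 4.
  y4=1, y5=0: y1, y2 free; 3 ways for (y3,y6) × 2^2 = 12.
  y4=0, y5=1: remaining (y1,y2,y3,y6) ∈ {(0,0,0,0); (0,1,0,0)} — 2.
  y4=0, y5=0: y3, y6 free; 3 ways for (y1,y2) × 2^2 = 12.
Total: 4 + 12 + 2 + 12 = 30.

30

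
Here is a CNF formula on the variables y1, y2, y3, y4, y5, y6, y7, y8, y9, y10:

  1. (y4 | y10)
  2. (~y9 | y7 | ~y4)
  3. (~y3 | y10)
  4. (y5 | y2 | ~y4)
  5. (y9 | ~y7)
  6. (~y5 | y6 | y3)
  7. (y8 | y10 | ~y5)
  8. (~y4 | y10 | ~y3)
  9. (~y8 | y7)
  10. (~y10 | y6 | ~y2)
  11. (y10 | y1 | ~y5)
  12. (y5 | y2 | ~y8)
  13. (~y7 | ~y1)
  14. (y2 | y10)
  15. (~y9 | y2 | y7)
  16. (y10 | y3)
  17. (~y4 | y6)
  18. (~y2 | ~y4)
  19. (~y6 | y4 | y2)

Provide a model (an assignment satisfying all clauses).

y1=False, y2=True, y3=True, y4=False, y5=False, y6=True, y7=True, y8=True, y9=True, y10=True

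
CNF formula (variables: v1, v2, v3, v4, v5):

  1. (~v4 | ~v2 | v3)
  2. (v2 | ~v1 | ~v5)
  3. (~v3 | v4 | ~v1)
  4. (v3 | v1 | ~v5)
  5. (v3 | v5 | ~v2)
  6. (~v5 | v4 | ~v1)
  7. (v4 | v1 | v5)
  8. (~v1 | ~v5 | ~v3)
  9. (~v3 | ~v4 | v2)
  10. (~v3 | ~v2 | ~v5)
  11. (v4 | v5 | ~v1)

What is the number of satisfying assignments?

5

Satisfying assignments:
  v1=F v2=F v3=F v4=T v5=F
  v1=F v2=F v3=T v4=F v5=T
  v1=F v2=T v3=T v4=T v5=F
  v1=T v2=F v3=F v4=T v5=F
  v1=T v2=T v3=T v4=T v5=F
Count: 5.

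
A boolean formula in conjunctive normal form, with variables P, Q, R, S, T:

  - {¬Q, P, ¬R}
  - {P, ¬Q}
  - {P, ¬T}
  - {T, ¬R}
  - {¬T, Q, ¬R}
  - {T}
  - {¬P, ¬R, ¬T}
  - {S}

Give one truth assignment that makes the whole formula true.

P = T, Q = F, R = F, S = T, T = T

Unit propagation: (T) forces T = True.
The clause (P) is unit: P must be True.
(¬R) is a unit clause, so R = False.
Unit propagation: (S) forces S = True.
Q is now unconstrained; take Q = False.
Every clause has at least one true literal under this assignment.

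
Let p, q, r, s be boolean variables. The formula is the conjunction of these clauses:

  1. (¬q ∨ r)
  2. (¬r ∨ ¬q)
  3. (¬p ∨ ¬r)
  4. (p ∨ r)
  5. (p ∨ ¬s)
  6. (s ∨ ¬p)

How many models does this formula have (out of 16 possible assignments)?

The models are:
  p=F q=F r=T s=F
  p=T q=F r=F s=T
That's 2 in total.

2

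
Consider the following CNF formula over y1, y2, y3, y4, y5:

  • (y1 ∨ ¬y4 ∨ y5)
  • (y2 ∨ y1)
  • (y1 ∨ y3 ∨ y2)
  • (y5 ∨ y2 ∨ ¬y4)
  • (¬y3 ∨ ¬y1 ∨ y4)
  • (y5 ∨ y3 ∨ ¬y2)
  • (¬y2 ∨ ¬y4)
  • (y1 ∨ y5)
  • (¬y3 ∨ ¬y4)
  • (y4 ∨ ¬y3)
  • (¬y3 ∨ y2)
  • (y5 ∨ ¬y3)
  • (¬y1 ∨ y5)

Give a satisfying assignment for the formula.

y1=T, y2=F, y3=F, y4=T, y5=T

y5 occurs only positively in the remaining clauses — set y5 = True.
Set y1 = True and propagate.
The remaining clauses are satisfied by y2 = False, y3 = False, y4 = True.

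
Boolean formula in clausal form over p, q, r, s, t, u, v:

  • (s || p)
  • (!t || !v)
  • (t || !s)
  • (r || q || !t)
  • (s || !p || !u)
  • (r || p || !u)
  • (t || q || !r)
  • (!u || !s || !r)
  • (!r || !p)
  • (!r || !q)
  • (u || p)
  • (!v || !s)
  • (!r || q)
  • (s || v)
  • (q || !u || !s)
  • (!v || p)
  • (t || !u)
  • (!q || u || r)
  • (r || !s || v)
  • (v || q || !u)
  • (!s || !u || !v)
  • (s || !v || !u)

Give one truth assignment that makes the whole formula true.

Set p = True and propagate.
  then r is forced to False.
Branch on q: take q = False.
  then t is forced to False.
  then s is forced to False.
  then u is forced to False.
  then v is forced to True.
Every clause has at least one true literal under this assignment.

p=True  q=False  r=False  s=False  t=False  u=False  v=True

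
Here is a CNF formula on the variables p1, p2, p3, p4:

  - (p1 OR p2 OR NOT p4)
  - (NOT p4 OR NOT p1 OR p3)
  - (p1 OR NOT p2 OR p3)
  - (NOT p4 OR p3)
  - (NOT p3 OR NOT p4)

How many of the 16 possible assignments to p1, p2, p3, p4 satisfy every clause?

Split on p3, then p4.
  p3=T, p4=T: a clause becomes empty — 0.
  p3=T, p4=F: remaining (p1,p2) ∈ {(F,F); (F,T); (T,F); (T,T)} — 4.
  p3=F, p4=T: a clause becomes empty — 0.
  p3=F, p4=F: remaining (p1,p2) ∈ {(F,F); (T,F); (T,T)} — 3.
Total: 0 + 4 + 0 + 3 = 7.

7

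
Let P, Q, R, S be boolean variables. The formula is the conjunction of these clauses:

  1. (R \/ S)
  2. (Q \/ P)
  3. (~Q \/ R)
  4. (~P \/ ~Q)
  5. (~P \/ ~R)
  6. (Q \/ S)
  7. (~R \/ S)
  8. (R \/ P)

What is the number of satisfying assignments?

2

Satisfying assignments:
  P=F Q=T R=T S=T
  P=T Q=F R=F S=T
Count: 2.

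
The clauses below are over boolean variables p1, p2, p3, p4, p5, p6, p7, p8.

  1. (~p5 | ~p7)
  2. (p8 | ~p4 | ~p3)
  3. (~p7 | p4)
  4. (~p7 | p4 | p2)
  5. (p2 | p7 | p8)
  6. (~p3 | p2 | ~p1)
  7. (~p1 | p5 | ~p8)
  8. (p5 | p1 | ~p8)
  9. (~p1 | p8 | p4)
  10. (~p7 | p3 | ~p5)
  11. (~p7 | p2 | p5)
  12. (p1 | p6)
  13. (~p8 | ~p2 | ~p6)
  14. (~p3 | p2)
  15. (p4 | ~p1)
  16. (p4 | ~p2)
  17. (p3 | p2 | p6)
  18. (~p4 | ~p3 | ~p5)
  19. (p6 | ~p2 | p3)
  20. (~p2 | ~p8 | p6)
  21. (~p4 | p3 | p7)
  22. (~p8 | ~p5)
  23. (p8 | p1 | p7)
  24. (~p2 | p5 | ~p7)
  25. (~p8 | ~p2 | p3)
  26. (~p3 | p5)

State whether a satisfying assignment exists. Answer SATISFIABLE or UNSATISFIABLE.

p2 = True:
  p5 = True:
    propagation gives p7=False, p3=False; an empty clause results — contradiction.
  p5 = False:
    propagation gives p7=False, p3=True; an empty clause results — contradiction.
p2 = False:
  p7 = True:
    propagation gives p5=False; an empty clause results — contradiction.
  p7 = False:
    propagation gives p8=True, p4=False, p1=False, p5=True; an empty clause results — contradiction.
Every branch closes, so no satisfying assignment exists.

UNSATISFIABLE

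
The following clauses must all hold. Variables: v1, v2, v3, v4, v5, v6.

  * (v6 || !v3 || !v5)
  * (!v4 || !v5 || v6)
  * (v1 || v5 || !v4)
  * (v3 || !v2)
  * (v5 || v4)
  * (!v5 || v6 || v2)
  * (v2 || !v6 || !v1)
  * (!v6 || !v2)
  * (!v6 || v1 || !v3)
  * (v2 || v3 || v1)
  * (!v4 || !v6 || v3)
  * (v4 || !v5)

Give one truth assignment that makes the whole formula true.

v1 = T  v2 = T  v3 = T  v4 = T  v5 = F  v6 = F

Branch on v1: take v1 = True.
Set v2 = True and propagate.
  then v3 is forced to True.
  then v6 is forced to False.
  then v5 is forced to False.
  then v4 is forced to True.
Every clause has at least one true literal under this assignment.
Check each clause:
  1. (!v5 || v6 || !v3) — !v5 is true.
  2. (!v5 || !v4 || v6) — !v5 is true.
  3. (v5 || v1 || !v4) — v1 is true.
  4. (v3 || !v2) — v3 is true.
  5. (v5 || v4) — v4 is true.
  6. (!v5 || v2 || v6) — v2 is true.
  7. (!v1 || v2 || !v6) — v2 is true.
  8. (!v6 || !v2) — !v6 is true.
  9. (v1 || !v6 || !v3) — v1 is true.
  10. (v1 || v2 || v3) — v1 is true.
  11. (!v4 || !v6 || v3) — !v6 is true.
  12. (v4 || !v5) — !v5 is true.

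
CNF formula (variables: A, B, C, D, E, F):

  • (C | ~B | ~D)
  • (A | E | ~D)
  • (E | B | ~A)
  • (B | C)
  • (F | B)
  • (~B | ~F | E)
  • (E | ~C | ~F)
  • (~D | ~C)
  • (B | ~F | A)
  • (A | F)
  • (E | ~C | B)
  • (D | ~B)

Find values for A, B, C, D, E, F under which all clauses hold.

A = T, B = F, C = T, D = F, E = T, F = T

E occurs only positively in the remaining clauses — set E = True.
Branch on A: take A = True.
Set B = False and propagate.
  then C is forced to True.
  then F is forced to True.
  then D is forced to False.
Every clause has at least one true literal under this assignment.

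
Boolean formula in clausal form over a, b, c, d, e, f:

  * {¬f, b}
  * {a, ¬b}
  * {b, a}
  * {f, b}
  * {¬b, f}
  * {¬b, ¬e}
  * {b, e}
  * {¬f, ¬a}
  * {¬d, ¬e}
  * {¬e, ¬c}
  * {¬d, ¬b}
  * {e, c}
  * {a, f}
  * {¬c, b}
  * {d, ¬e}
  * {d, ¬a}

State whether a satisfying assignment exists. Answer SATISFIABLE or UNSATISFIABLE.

UNSATISFIABLE

b = True:
  propagation gives a=True, f=True; an empty clause results — contradiction.
b = False:
  propagation gives f=False; an empty clause results — contradiction.
Every branch closes, so no satisfying assignment exists.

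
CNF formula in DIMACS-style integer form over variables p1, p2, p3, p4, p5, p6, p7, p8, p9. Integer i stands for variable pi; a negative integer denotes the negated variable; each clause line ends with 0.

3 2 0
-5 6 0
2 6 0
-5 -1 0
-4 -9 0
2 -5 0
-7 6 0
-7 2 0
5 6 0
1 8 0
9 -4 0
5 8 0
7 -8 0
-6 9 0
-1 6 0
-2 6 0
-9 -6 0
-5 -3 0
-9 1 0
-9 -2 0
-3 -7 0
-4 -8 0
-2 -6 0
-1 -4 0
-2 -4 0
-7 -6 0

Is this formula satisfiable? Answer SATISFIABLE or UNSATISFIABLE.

UNSATISFIABLE

p6 = True:
  propagation gives p9=True; an empty clause results — contradiction.
p6 = False:
  propagation gives p5=False; an empty clause results — contradiction.
Every branch closes, so no satisfying assignment exists.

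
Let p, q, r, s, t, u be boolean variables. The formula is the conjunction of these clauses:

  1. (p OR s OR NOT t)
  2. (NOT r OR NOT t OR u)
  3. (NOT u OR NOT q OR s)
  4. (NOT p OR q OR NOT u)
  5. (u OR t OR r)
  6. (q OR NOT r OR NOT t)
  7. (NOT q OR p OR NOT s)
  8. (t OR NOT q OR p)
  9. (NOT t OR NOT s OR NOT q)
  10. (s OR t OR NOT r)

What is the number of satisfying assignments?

13

Split on t, then q.
  t=1, q=1: remaining (p,r,s,u) ∈ {(1,0,0,0)} — 1.
  t=1, q=0: remaining (p,r,s,u) ∈ {(0,0,1,0); (0,0,1,1); (1,0,0,0); (1,0,1,0)} — 4.
  t=0, q=1: remaining (p,r,s,u) ∈ {(1,0,1,1); (1,1,1,0); (1,1,1,1)} — 3.
  t=0, q=0: 5 of the 16 assignments to (p,r,s,u) work.
Total: 1 + 4 + 3 + 5 = 13.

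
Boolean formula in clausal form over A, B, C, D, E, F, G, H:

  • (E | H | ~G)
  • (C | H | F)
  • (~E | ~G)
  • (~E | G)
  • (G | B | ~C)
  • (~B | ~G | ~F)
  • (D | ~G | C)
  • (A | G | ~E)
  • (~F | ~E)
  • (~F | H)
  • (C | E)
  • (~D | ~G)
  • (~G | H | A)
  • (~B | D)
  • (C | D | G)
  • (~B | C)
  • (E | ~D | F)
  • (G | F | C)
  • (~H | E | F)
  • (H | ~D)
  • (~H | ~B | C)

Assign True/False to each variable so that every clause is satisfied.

A=True, B=False, C=True, D=False, E=False, F=True, G=True, H=True

Pure literal: A appears only positively; assign A = True.
Branch on B: take B = False.
The remaining clauses are satisfied by C = True, D = False, E = False, F = True, G = True, H = True.
Every clause has at least one true literal under this assignment.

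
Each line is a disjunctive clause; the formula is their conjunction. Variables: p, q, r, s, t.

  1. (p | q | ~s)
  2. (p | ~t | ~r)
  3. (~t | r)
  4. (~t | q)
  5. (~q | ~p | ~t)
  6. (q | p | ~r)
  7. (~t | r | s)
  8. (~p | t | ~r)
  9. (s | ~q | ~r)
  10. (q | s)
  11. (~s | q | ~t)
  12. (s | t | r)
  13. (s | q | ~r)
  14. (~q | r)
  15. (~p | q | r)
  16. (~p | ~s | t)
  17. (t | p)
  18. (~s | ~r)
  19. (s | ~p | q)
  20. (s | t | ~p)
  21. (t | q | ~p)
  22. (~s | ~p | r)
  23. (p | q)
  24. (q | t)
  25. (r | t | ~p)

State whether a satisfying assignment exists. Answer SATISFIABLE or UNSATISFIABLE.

p = True:
  t = True:
    propagation gives r=True, q=True; an empty clause results — contradiction.
  t = False:
    propagation gives r=False; an empty clause results — contradiction.
p = False:
  propagation gives t=True, r=False; an empty clause results — contradiction.
Every branch closes, so no satisfying assignment exists.

UNSATISFIABLE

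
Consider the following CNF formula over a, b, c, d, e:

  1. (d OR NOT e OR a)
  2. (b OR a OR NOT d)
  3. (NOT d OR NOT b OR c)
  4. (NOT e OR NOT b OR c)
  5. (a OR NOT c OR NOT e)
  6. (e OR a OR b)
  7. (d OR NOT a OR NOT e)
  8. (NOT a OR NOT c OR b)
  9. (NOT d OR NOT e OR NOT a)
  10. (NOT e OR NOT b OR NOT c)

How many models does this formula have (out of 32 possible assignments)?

8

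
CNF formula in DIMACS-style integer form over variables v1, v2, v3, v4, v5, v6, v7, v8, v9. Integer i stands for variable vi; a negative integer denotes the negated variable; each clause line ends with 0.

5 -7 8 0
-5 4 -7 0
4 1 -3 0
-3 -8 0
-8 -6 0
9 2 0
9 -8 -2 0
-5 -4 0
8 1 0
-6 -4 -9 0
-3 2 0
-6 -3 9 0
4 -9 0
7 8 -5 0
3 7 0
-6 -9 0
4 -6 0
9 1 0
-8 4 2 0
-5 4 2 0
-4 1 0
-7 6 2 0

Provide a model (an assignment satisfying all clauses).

v1=1, v2=1, v3=1, v4=1, v5=0, v6=0, v7=0, v8=0, v9=1

Check each clause:
  1. (v5 || !v7 || v8) — !v7 is true.
  2. (!v7 || !v5 || v4) — !v7 is true.
  3. (!v3 || v1 || v4) — v1 is true.
  4. (!v8 || !v3) — !v8 is true.
  5. (!v8 || !v6) — !v8 is true.
  6. (v9 || v2) — v9 is true.
  7. (v9 || !v8 || !v2) — !v8 is true.
  8. (!v5 || !v4) — !v5 is true.
  9. (v1 || v8) — v1 is true.
  10. (!v4 || !v6 || !v9) — !v6 is true.
  11. (!v3 || v2) — v2 is true.
  12. (v9 || !v6 || !v3) — v9 is true.
  13. (!v9 || v4) — v4 is true.
  14. (!v5 || v7 || v8) — !v5 is true.
  15. (v7 || v3) — v3 is true.
  16. (!v6 || !v9) — !v6 is true.
  17. (v4 || !v6) — !v6 is true.
  18. (v9 || v1) — v1 is true.
  19. (v2 || !v8 || v4) — !v8 is true.
  20. (!v5 || v2 || v4) — v2 is true.
  21. (!v4 || v1) — v1 is true.
  22. (v6 || !v7 || v2) — !v7 is true.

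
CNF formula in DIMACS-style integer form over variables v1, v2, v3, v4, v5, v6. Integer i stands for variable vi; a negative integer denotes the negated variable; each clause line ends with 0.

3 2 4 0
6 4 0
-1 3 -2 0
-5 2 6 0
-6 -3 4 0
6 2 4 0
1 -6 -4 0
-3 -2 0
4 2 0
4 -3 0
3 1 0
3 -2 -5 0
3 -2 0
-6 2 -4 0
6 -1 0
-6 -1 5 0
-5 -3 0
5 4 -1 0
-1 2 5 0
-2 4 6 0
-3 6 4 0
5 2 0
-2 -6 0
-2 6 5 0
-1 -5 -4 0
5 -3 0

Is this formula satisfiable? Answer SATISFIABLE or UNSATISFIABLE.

v2 = True:
  propagation gives v3=False; an empty clause results — contradiction.
v2 = False:
  propagation gives v4=True, v6=False, v5=False; an empty clause results — contradiction.
Every branch closes, so no satisfying assignment exists.

UNSATISFIABLE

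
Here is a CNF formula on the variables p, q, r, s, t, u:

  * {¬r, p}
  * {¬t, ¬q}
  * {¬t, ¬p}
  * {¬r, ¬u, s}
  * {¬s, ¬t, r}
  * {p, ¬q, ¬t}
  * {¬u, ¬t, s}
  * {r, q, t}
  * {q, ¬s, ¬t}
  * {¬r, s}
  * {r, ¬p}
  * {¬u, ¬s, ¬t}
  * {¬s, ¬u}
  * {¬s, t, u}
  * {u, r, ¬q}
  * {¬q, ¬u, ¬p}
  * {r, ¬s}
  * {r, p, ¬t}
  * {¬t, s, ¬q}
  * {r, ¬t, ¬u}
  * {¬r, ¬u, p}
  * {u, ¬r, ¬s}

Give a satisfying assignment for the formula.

p = 0, q = 1, r = 0, s = 0, t = 0, u = 1

Check each clause:
  1. {¬r, p} — ¬r is true.
  2. {¬t, ¬q} — ¬t is true.
  3. {¬t, ¬p} — ¬t is true.
  4. {s, ¬r, ¬u} — ¬r is true.
  5. {¬s, ¬t, r} — ¬s is true.
  6. {¬t, ¬q, p} — ¬t is true.
  7. {s, ¬t, ¬u} — ¬t is true.
  8. {r, q, t} — q is true.
  9. {q, ¬s, ¬t} — q is true.
  10. {s, ¬r} — ¬r is true.
  11. {¬p, r} — ¬p is true.
  12. {¬t, ¬u, ¬s} — ¬t is true.
  13. {¬s, ¬u} — ¬s is true.
  14. {t, ¬s, u} — ¬s is true.
  15. {r, u, ¬q} — u is true.
  16. {¬p, ¬q, ¬u} — ¬p is true.
  17. {¬s, r} — ¬s is true.
  18. {p, r, ¬t} — ¬t is true.
  19. {¬t, ¬q, s} — ¬t is true.
  20. {¬u, r, ¬t} — ¬t is true.
  21. {¬r, ¬u, p} — ¬r is true.
  22. {¬s, ¬r, u} — ¬s is true.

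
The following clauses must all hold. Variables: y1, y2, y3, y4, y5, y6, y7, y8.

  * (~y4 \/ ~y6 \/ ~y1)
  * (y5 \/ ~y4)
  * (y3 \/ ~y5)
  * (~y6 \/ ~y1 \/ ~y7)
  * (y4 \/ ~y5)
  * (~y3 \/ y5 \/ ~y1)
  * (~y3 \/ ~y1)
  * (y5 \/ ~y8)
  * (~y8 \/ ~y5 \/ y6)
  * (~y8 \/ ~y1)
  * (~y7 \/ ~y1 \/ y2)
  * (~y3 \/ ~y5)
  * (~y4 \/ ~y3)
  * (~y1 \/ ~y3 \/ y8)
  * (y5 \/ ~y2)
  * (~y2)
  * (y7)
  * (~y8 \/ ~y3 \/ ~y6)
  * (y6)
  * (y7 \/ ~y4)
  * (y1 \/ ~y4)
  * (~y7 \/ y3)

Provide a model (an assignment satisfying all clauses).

The clause (~y2) is unit: y2 must be False.
(y7) is a unit clause, so y7 = True.
(~y1) is a unit clause, so y1 = False.
Unit propagation: (y6) forces y6 = True.
(~y4) is a unit clause, so y4 = False.
The clause (~y5) is unit: y5 must be False.
(~y8) is a unit clause, so y8 = False.
The clause (y3) is unit: y3 must be True.

y1=F, y2=F, y3=T, y4=F, y5=F, y6=T, y7=T, y8=F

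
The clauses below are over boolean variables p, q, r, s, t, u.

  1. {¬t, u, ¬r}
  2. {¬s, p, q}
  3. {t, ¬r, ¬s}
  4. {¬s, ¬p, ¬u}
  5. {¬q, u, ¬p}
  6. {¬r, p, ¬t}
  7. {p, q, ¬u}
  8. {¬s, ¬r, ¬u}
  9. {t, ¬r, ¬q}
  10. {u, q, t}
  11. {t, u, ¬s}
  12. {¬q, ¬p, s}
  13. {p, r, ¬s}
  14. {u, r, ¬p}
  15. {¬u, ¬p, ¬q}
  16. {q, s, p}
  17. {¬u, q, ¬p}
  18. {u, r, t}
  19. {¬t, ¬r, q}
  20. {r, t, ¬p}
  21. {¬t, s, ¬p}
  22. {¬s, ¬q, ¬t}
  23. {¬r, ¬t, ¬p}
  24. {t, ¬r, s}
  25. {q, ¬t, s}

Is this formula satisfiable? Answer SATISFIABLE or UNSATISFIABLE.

Set p = False and propagate.
The remaining clauses are satisfied by q = True, r = False, s = False, t = False, u = True.
So p=0  q=1  r=0  s=0  t=0  u=1 is a satisfying assignment.

SATISFIABLE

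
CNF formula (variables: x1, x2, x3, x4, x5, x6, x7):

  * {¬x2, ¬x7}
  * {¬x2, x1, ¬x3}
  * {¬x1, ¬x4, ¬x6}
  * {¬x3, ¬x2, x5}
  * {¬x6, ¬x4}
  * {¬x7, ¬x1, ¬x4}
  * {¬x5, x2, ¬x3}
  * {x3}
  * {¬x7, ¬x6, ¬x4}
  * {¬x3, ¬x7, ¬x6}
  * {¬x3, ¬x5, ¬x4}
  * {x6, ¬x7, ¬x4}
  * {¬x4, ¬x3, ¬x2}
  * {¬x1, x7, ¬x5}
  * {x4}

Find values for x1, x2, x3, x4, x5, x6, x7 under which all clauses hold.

x1=T, x2=F, x3=T, x4=T, x5=F, x6=F, x7=F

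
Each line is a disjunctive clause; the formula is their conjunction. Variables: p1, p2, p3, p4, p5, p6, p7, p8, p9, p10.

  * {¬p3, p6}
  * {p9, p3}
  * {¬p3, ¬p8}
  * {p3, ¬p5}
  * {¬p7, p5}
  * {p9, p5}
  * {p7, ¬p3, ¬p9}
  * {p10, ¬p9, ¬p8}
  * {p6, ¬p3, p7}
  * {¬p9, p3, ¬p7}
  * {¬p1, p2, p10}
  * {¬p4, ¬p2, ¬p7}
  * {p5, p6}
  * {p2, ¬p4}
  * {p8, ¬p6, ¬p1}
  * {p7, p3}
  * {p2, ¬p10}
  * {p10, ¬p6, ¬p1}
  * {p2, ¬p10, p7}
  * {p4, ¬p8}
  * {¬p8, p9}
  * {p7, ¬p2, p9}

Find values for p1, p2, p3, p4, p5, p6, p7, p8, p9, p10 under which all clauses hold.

p1=F, p2=F, p3=T, p4=F, p5=T, p6=T, p7=T, p8=F, p9=T, p10=F

p1 occurs only negated in the remaining clauses — set p1 = False.
Try p2 = False.
  then p4 is forced to False.
  then p10 is forced to False.
  then p8 is forced to False.
Set p3 = True and propagate.
  then p6 is forced to True.
Branch on p5: take p5 = True.
The remaining clauses are satisfied by p7 = True, p9 = True.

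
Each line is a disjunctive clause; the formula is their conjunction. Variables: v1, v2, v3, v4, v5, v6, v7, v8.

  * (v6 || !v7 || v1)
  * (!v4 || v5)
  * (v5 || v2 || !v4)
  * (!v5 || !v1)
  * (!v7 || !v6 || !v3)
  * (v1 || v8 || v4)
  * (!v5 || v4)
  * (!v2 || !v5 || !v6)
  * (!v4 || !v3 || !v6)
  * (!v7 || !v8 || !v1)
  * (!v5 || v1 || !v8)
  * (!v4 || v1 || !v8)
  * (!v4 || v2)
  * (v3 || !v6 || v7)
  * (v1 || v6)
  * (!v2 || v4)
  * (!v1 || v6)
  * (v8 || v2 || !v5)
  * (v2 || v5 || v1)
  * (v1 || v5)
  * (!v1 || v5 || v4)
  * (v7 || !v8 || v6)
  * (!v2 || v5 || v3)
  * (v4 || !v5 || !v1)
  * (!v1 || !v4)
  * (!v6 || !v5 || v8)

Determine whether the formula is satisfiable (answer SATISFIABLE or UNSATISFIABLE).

UNSATISFIABLE

v1 = True:
  propagation gives v5=False, v4=False; an empty clause results — contradiction.
v1 = False:
  propagation gives v6=True, v5=True, v4=True, v2=False; an empty clause results — contradiction.
Every branch closes, so no satisfying assignment exists.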